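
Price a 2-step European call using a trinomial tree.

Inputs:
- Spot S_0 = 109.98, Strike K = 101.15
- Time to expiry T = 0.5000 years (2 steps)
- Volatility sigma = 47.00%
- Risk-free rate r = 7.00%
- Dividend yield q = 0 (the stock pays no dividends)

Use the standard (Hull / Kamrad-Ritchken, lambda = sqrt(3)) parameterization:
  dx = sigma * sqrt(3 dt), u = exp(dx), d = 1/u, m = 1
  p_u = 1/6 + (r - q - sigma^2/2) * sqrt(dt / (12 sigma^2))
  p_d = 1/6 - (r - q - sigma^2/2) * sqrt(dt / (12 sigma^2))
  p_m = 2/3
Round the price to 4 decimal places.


Answer: Price = V(0,0) = 20.3645

Derivation:
dt = T/N = 0.250000; dx = sigma*sqrt(3*dt) = 0.407032
u = exp(dx) = 1.502352; d = 1/u = 0.665623
p_u = 0.154244, p_m = 0.666667, p_d = 0.179089
Discount per step: exp(-r*dt) = 0.982652
Stock lattice S(k, j) with j the centered position index:
  k=0: S(0,+0) = 109.9800
  k=1: S(1,-1) = 73.2052; S(1,+0) = 109.9800; S(1,+1) = 165.2287
  k=2: S(2,-2) = 48.7271; S(2,-1) = 73.2052; S(2,+0) = 109.9800; S(2,+1) = 165.2287; S(2,+2) = 248.2317
Terminal payoffs V(N, j) = max(S_T - K, 0):
  V(2,-2) = 0.000000; V(2,-1) = 0.000000; V(2,+0) = 8.830000; V(2,+1) = 64.078683; V(2,+2) = 147.081657
Backward induction: V(k, j) = exp(-r*dt) * [p_u * V(k+1, j+1) + p_m * V(k+1, j) + p_d * V(k+1, j-1)]
  V(1,-1) = exp(-r*dt) * [p_u*8.830000 + p_m*0.000000 + p_d*0.000000] = 1.338351
  V(1,+0) = exp(-r*dt) * [p_u*64.078683 + p_m*8.830000 + p_d*0.000000] = 15.496864
  V(1,+1) = exp(-r*dt) * [p_u*147.081657 + p_m*64.078683 + p_d*8.830000] = 65.824928
  V(0,+0) = exp(-r*dt) * [p_u*65.824928 + p_m*15.496864 + p_d*1.338351] = 20.364539


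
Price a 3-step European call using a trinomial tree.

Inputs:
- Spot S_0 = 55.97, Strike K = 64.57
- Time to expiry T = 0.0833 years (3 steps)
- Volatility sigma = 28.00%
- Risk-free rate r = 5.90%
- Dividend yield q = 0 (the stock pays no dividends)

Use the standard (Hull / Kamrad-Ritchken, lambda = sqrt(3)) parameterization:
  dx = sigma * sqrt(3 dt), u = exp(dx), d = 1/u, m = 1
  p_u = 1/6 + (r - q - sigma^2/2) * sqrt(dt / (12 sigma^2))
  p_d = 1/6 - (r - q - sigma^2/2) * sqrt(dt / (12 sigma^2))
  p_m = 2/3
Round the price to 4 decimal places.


dt = T/N = 0.027767; dx = sigma*sqrt(3*dt) = 0.080813
u = exp(dx) = 1.084168; d = 1/u = 0.922366
p_u = 0.170068, p_m = 0.666667, p_d = 0.163265
Discount per step: exp(-r*dt) = 0.998363
Stock lattice S(k, j) with j the centered position index:
  k=0: S(0,+0) = 55.9700
  k=1: S(1,-1) = 51.6248; S(1,+0) = 55.9700; S(1,+1) = 60.6809
  k=2: S(2,-2) = 47.6170; S(2,-1) = 51.6248; S(2,+0) = 55.9700; S(2,+1) = 60.6809; S(2,+2) = 65.7883
  k=3: S(3,-3) = 43.9203; S(3,-2) = 47.6170; S(3,-1) = 51.6248; S(3,+0) = 55.9700; S(3,+1) = 60.6809; S(3,+2) = 65.7883; S(3,+3) = 71.3255
Terminal payoffs V(N, j) = max(S_T - K, 0):
  V(3,-3) = 0.000000; V(3,-2) = 0.000000; V(3,-1) = 0.000000; V(3,+0) = 0.000000; V(3,+1) = 0.000000; V(3,+2) = 1.218271; V(3,+3) = 6.755538
Backward induction: V(k, j) = exp(-r*dt) * [p_u * V(k+1, j+1) + p_m * V(k+1, j) + p_d * V(k+1, j-1)]
  V(2,-2) = exp(-r*dt) * [p_u*0.000000 + p_m*0.000000 + p_d*0.000000] = 0.000000
  V(2,-1) = exp(-r*dt) * [p_u*0.000000 + p_m*0.000000 + p_d*0.000000] = 0.000000
  V(2,+0) = exp(-r*dt) * [p_u*0.000000 + p_m*0.000000 + p_d*0.000000] = 0.000000
  V(2,+1) = exp(-r*dt) * [p_u*1.218271 + p_m*0.000000 + p_d*0.000000] = 0.206850
  V(2,+2) = exp(-r*dt) * [p_u*6.755538 + p_m*1.218271 + p_d*0.000000] = 1.957873
  V(1,-1) = exp(-r*dt) * [p_u*0.000000 + p_m*0.000000 + p_d*0.000000] = 0.000000
  V(1,+0) = exp(-r*dt) * [p_u*0.206850 + p_m*0.000000 + p_d*0.000000] = 0.035121
  V(1,+1) = exp(-r*dt) * [p_u*1.957873 + p_m*0.206850 + p_d*0.000000] = 0.470101
  V(0,+0) = exp(-r*dt) * [p_u*0.470101 + p_m*0.035121 + p_d*0.000000] = 0.103194

Answer: Price = V(0,0) = 0.1032


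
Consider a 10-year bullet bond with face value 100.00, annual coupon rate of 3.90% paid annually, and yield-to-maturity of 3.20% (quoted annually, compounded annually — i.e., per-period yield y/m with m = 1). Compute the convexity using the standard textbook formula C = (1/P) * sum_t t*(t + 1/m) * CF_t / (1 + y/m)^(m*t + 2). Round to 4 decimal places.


Answer: Convexity = 83.1143

Derivation:
Coupon per period c = face * coupon_rate / m = 3.900000
Periods per year m = 1; per-period yield y/m = 0.032000
Number of cashflows N = 10
Cashflows (t years, CF_t, discount factor 1/(1+y/m)^(m*t), PV):
  t = 1.0000: CF_t = 3.900000, DF = 0.968992, PV = 3.779070
  t = 2.0000: CF_t = 3.900000, DF = 0.938946, PV = 3.661889
  t = 3.0000: CF_t = 3.900000, DF = 0.909831, PV = 3.548342
  t = 4.0000: CF_t = 3.900000, DF = 0.881620, PV = 3.438316
  t = 5.0000: CF_t = 3.900000, DF = 0.854283, PV = 3.331702
  t = 6.0000: CF_t = 3.900000, DF = 0.827793, PV = 3.228393
  t = 7.0000: CF_t = 3.900000, DF = 0.802125, PV = 3.128288
  t = 8.0000: CF_t = 3.900000, DF = 0.777253, PV = 3.031287
  t = 9.0000: CF_t = 3.900000, DF = 0.753152, PV = 2.937293
  t = 10.0000: CF_t = 103.900000, DF = 0.729799, PV = 75.826075
Price P = sum_t PV_t = 105.910656
Convexity numerator sum_t t*(t + 1/m) * CF_t / (1+y/m)^(m*t + 2):
  t = 1.0000: term = 7.096685
  t = 2.0000: term = 20.629897
  t = 3.0000: term = 39.980421
  t = 4.0000: term = 64.567864
  t = 5.0000: term = 93.848639
  t = 6.0000: term = 127.314046
  t = 7.0000: term = 164.488431
  t = 8.0000: term = 204.927447
  t = 9.0000: term = 248.216385
  t = 10.0000: term = 7831.624660
Convexity = (1/P) * sum = 8802.694476 / 105.910656 = 83.114342


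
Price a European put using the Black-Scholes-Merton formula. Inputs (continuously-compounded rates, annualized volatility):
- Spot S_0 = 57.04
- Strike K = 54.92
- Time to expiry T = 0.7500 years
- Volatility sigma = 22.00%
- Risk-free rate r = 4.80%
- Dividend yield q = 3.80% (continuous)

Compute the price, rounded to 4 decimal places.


d1 = (ln(S/K) + (r - q + 0.5*sigma^2) * T) / (sigma * sqrt(T)) = 0.33342081
d2 = d1 - sigma * sqrt(T) = 0.14289522
exp(-rT) = 0.96464029; exp(-qT) = 0.97190229
P = K * exp(-rT) * N(-d2) - S_0 * exp(-qT) * N(-d1)
N(-d1) = 0.36940833; N(-d2) = 0.44318647
P = 54.9200 * 0.96464029 * 0.44318647 - 57.0400 * 0.97190229 * 0.36940833 = 3.0001

Answer: Price = 3.0001


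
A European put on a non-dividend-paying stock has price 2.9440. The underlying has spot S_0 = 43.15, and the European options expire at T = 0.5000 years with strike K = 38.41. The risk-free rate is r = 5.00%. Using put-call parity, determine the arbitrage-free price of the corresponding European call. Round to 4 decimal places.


Put-call parity: C - P = S_0 * exp(-qT) - K * exp(-rT).
S_0 * exp(-qT) = 43.1500 * 1.00000000 = 43.15000000
K * exp(-rT) = 38.4100 * 0.97530991 = 37.46165372
C = P + S*exp(-qT) - K*exp(-rT)
C = 2.9440 + 43.15000000 - 37.46165372 = 8.6323

Answer: Call price = 8.6323


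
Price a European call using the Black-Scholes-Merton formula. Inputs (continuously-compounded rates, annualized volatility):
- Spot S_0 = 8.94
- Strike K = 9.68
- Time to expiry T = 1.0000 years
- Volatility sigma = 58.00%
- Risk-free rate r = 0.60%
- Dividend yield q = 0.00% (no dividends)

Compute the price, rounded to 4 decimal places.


Answer: Price = 1.7933

Derivation:
d1 = (ln(S/K) + (r - q + 0.5*sigma^2) * T) / (sigma * sqrt(T)) = 0.16323050
d2 = d1 - sigma * sqrt(T) = -0.41676950
exp(-rT) = 0.99401796; exp(-qT) = 1.00000000
C = S_0 * exp(-qT) * N(d1) - K * exp(-rT) * N(d2)
N(d1) = 0.56483152; N(d2) = 0.33842351
C = 8.9400 * 1.00000000 * 0.56483152 - 9.6800 * 0.99401796 * 0.33842351 = 1.7933


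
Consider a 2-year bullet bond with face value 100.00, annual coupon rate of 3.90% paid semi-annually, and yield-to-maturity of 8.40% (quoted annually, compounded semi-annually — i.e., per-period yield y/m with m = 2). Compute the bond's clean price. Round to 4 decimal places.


Coupon per period c = face * coupon_rate / m = 1.950000
Periods per year m = 2; per-period yield y/m = 0.042000
Number of cashflows N = 4
Cashflows (t years, CF_t, discount factor 1/(1+y/m)^(m*t), PV):
  t = 0.5000: CF_t = 1.950000, DF = 0.959693, PV = 1.871401
  t = 1.0000: CF_t = 1.950000, DF = 0.921010, PV = 1.795970
  t = 1.5000: CF_t = 1.950000, DF = 0.883887, PV = 1.723580
  t = 2.0000: CF_t = 101.950000, DF = 0.848260, PV = 86.480134
Price P = sum_t PV_t = 91.871086

Answer: Price = 91.8711


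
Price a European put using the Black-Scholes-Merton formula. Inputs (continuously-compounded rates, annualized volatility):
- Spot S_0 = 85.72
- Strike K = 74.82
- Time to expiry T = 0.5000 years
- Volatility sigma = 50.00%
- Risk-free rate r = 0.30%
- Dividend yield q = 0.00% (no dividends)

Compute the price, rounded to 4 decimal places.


d1 = (ln(S/K) + (r - q + 0.5*sigma^2) * T) / (sigma * sqrt(T)) = 0.56568809
d2 = d1 - sigma * sqrt(T) = 0.21213470
exp(-rT) = 0.99850112; exp(-qT) = 1.00000000
P = K * exp(-rT) * N(-d2) - S_0 * exp(-qT) * N(-d1)
N(-d1) = 0.28580292; N(-d2) = 0.41600098
P = 74.8200 * 0.99850112 * 0.41600098 - 85.7200 * 1.00000000 * 0.28580292 = 6.5795

Answer: Price = 6.5795


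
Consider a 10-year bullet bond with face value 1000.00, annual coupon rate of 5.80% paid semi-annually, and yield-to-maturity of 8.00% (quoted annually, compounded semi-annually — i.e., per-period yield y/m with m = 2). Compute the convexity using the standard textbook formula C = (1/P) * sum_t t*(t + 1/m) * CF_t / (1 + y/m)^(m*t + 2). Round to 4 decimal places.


Coupon per period c = face * coupon_rate / m = 29.000000
Periods per year m = 2; per-period yield y/m = 0.040000
Number of cashflows N = 20
Cashflows (t years, CF_t, discount factor 1/(1+y/m)^(m*t), PV):
  t = 0.5000: CF_t = 29.000000, DF = 0.961538, PV = 27.884615
  t = 1.0000: CF_t = 29.000000, DF = 0.924556, PV = 26.812130
  t = 1.5000: CF_t = 29.000000, DF = 0.888996, PV = 25.780894
  t = 2.0000: CF_t = 29.000000, DF = 0.854804, PV = 24.789322
  t = 2.5000: CF_t = 29.000000, DF = 0.821927, PV = 23.835886
  t = 3.0000: CF_t = 29.000000, DF = 0.790315, PV = 22.919121
  t = 3.5000: CF_t = 29.000000, DF = 0.759918, PV = 22.037617
  t = 4.0000: CF_t = 29.000000, DF = 0.730690, PV = 21.190016
  t = 4.5000: CF_t = 29.000000, DF = 0.702587, PV = 20.375015
  t = 5.0000: CF_t = 29.000000, DF = 0.675564, PV = 19.591361
  t = 5.5000: CF_t = 29.000000, DF = 0.649581, PV = 18.837847
  t = 6.0000: CF_t = 29.000000, DF = 0.624597, PV = 18.113314
  t = 6.5000: CF_t = 29.000000, DF = 0.600574, PV = 17.416648
  t = 7.0000: CF_t = 29.000000, DF = 0.577475, PV = 16.746777
  t = 7.5000: CF_t = 29.000000, DF = 0.555265, PV = 16.102671
  t = 8.0000: CF_t = 29.000000, DF = 0.533908, PV = 15.483337
  t = 8.5000: CF_t = 29.000000, DF = 0.513373, PV = 14.887824
  t = 9.0000: CF_t = 29.000000, DF = 0.493628, PV = 14.315216
  t = 9.5000: CF_t = 29.000000, DF = 0.474642, PV = 13.764630
  t = 10.0000: CF_t = 1029.000000, DF = 0.456387, PV = 469.622168
Price P = sum_t PV_t = 850.506410
Convexity numerator sum_t t*(t + 1/m) * CF_t / (1+y/m)^(m*t + 2):
  t = 0.5000: term = 12.890447
  t = 1.0000: term = 37.183982
  t = 1.5000: term = 71.507658
  t = 2.0000: term = 114.595606
  t = 2.5000: term = 165.282124
  t = 3.0000: term = 222.495167
  t = 3.5000: term = 285.250215
  t = 4.0000: term = 352.644496
  t = 4.5000: term = 423.851558
  t = 5.0000: term = 498.116147
  t = 5.5000: term = 574.749400
  t = 6.0000: term = 653.124319
  t = 6.5000: term = 732.671511
  t = 7.0000: term = 812.875197
  t = 7.5000: term = 893.269448
  t = 8.0000: term = 973.434655
  t = 8.5000: term = 1052.994218
  t = 9.0000: term = 1131.611433
  t = 9.5000: term = 1208.986574
  t = 10.0000: term = 45590.169751
Convexity = (1/P) * sum = 55807.703907 / 850.506410 = 65.617029

Answer: Convexity = 65.6170


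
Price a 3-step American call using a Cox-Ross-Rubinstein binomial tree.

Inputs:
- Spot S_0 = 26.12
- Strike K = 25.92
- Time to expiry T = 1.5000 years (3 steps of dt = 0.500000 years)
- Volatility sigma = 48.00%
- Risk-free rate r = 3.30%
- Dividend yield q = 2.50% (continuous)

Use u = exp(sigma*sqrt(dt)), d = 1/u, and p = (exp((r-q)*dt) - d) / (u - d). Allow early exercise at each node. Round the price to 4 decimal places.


dt = T/N = 0.500000
u = exp(sigma*sqrt(dt)) = 1.404121; d = 1/u = 0.712189
p = (exp((r-q)*dt) - d) / (u - d) = 0.421745
Discount per step: exp(-r*dt) = 0.983635
Stock lattice S(k, i) with i counting down-moves:
  k=0: S(0,0) = 26.1200
  k=1: S(1,0) = 36.6756; S(1,1) = 18.6024
  k=2: S(2,0) = 51.4970; S(2,1) = 26.1200; S(2,2) = 13.2484
  k=3: S(3,0) = 72.3080; S(3,1) = 36.6756; S(3,2) = 18.6024; S(3,3) = 9.4354
Terminal payoffs V(N, i) = max(S_T - K, 0):
  V(3,0) = 46.388021; V(3,1) = 10.755632; V(3,2) = 0.000000; V(3,3) = 0.000000
Backward induction: V(k, i) = exp(-r*dt) * [p * V(k+1, i) + (1-p) * V(k+1, i+1)]; then take max(V_cont, immediate exercise) for American.
  V(2,0) = exp(-r*dt) * [p*46.388021 + (1-p)*10.755632] = 25.361478; exercise = 25.577013; V(2,0) = max -> 25.577013
  V(2,1) = exp(-r*dt) * [p*10.755632 + (1-p)*0.000000] = 4.461902; exercise = 0.200000; V(2,1) = max -> 4.461902
  V(2,2) = exp(-r*dt) * [p*0.000000 + (1-p)*0.000000] = 0.000000; exercise = 0.000000; V(2,2) = max -> 0.000000
  V(1,0) = exp(-r*dt) * [p*25.577013 + (1-p)*4.461902] = 13.148347; exercise = 10.755632; V(1,0) = max -> 13.148347
  V(1,1) = exp(-r*dt) * [p*4.461902 + (1-p)*0.000000] = 1.850990; exercise = 0.000000; V(1,1) = max -> 1.850990
  V(0,0) = exp(-r*dt) * [p*13.148347 + (1-p)*1.850990] = 6.507332; exercise = 0.200000; V(0,0) = max -> 6.507332

Answer: Price = V(0,0) = 6.5073


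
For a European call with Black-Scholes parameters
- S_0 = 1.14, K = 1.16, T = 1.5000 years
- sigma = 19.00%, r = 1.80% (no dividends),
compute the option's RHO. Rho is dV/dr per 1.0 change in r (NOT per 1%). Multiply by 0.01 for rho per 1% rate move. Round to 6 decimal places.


Answer: Rho = 0.796156

Derivation:
d1 = 0.1576408113; d2 = -0.0750607142
phi(d1) = 0.3940159667; exp(-qT) = 1.0000000000; exp(-rT) = 0.9733612415
N(d2) = 0.4700832026
Rho = K*T*exp(-rT)*N(d2) = 1.1600 * 1.5000 * 0.9733612415 * 0.4700832026 = 0.796156


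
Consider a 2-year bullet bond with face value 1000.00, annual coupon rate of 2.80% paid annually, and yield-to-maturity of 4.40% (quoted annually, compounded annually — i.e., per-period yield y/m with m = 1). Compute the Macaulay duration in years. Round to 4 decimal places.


Answer: Macaulay duration = 1.9724 years

Derivation:
Coupon per period c = face * coupon_rate / m = 28.000000
Periods per year m = 1; per-period yield y/m = 0.044000
Number of cashflows N = 2
Cashflows (t years, CF_t, discount factor 1/(1+y/m)^(m*t), PV):
  t = 1.0000: CF_t = 28.000000, DF = 0.957854, PV = 26.819923
  t = 2.0000: CF_t = 1028.000000, DF = 0.917485, PV = 943.174645
Price P = sum_t PV_t = 969.994568
Macaulay numerator sum_t t * PV_t:
  t * PV_t at t = 1.0000: 26.819923
  t * PV_t at t = 2.0000: 1886.349290
Macaulay duration D = (sum_t t * PV_t) / P = 1913.169214 / 969.994568 = 1.972350


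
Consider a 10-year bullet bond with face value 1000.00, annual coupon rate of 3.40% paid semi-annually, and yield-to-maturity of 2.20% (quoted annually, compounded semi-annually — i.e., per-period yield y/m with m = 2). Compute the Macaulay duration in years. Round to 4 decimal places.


Answer: Macaulay duration = 8.6472 years

Derivation:
Coupon per period c = face * coupon_rate / m = 17.000000
Periods per year m = 2; per-period yield y/m = 0.011000
Number of cashflows N = 20
Cashflows (t years, CF_t, discount factor 1/(1+y/m)^(m*t), PV):
  t = 0.5000: CF_t = 17.000000, DF = 0.989120, PV = 16.815035
  t = 1.0000: CF_t = 17.000000, DF = 0.978358, PV = 16.632082
  t = 1.5000: CF_t = 17.000000, DF = 0.967713, PV = 16.451119
  t = 2.0000: CF_t = 17.000000, DF = 0.957184, PV = 16.272126
  t = 2.5000: CF_t = 17.000000, DF = 0.946769, PV = 16.095080
  t = 3.0000: CF_t = 17.000000, DF = 0.936468, PV = 15.919961
  t = 3.5000: CF_t = 17.000000, DF = 0.926279, PV = 15.746746
  t = 4.0000: CF_t = 17.000000, DF = 0.916201, PV = 15.575417
  t = 4.5000: CF_t = 17.000000, DF = 0.906232, PV = 15.405951
  t = 5.0000: CF_t = 17.000000, DF = 0.896372, PV = 15.238330
  t = 5.5000: CF_t = 17.000000, DF = 0.886620, PV = 15.072532
  t = 6.0000: CF_t = 17.000000, DF = 0.876973, PV = 14.908538
  t = 6.5000: CF_t = 17.000000, DF = 0.867431, PV = 14.746328
  t = 7.0000: CF_t = 17.000000, DF = 0.857993, PV = 14.585884
  t = 7.5000: CF_t = 17.000000, DF = 0.848658, PV = 14.427185
  t = 8.0000: CF_t = 17.000000, DF = 0.839424, PV = 14.270212
  t = 8.5000: CF_t = 17.000000, DF = 0.830291, PV = 14.114948
  t = 9.0000: CF_t = 17.000000, DF = 0.821257, PV = 13.961373
  t = 9.5000: CF_t = 17.000000, DF = 0.812322, PV = 13.809469
  t = 10.0000: CF_t = 1017.000000, DF = 0.803483, PV = 817.142579
Price P = sum_t PV_t = 1107.190893
Macaulay numerator sum_t t * PV_t:
  t * PV_t at t = 0.5000: 8.407517
  t * PV_t at t = 1.0000: 16.632082
  t * PV_t at t = 1.5000: 24.676679
  t * PV_t at t = 2.0000: 32.544252
  t * PV_t at t = 2.5000: 40.237700
  t * PV_t at t = 3.0000: 47.759882
  t * PV_t at t = 3.5000: 55.113612
  t * PV_t at t = 4.0000: 62.301667
  t * PV_t at t = 4.5000: 69.326781
  t * PV_t at t = 5.0000: 76.191648
  t * PV_t at t = 5.5000: 82.898925
  t * PV_t at t = 6.0000: 89.451228
  t * PV_t at t = 6.5000: 95.851134
  t * PV_t at t = 7.0000: 102.101185
  t * PV_t at t = 7.5000: 108.203884
  t * PV_t at t = 8.0000: 114.161698
  t * PV_t at t = 8.5000: 119.977056
  t * PV_t at t = 9.0000: 125.652354
  t * PV_t at t = 9.5000: 131.189951
  t * PV_t at t = 10.0000: 8171.425793
Macaulay duration D = (sum_t t * PV_t) / P = 9574.105029 / 1107.190893 = 8.647204


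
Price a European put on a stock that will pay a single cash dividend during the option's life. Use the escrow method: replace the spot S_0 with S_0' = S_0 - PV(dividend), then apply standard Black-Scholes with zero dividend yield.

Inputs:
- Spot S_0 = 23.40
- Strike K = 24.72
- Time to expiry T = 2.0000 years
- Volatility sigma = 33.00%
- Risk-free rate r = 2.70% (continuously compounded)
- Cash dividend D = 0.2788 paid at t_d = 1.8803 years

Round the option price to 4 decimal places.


PV(D) = D * exp(-r * t_d) = 0.2788 * 0.95049907 = 0.26499914
S_0' = S_0 - PV(D) = 23.4000 - 0.26499914 = 23.13500086
d1 = (ln(S_0'/K) + (r + sigma^2/2)*T) / (sigma*sqrt(T)) = 0.20706235
d2 = d1 - sigma*sqrt(T) = -0.25962812
exp(-rT) = 0.94743211
N(-d1) = 0.41798058; N(-d2) = 0.60242468
P = K * exp(-rT) * N(-d2) - S_0' * N(-d1) = 24.7200 * 0.94743211 * 0.60242468 - 23.13500086 * 0.41798058 = 4.4391

Answer: Price = 4.4391


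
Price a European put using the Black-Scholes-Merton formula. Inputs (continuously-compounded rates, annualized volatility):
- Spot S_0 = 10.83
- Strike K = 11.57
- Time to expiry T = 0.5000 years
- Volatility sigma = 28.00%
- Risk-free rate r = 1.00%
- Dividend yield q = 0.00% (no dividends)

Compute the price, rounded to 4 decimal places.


d1 = (ln(S/K) + (r - q + 0.5*sigma^2) * T) / (sigma * sqrt(T)) = -0.20958382
d2 = d1 - sigma * sqrt(T) = -0.40757372
exp(-rT) = 0.99501248; exp(-qT) = 1.00000000
P = K * exp(-rT) * N(-d2) - S_0 * exp(-qT) * N(-d1)
N(-d1) = 0.58300375; N(-d2) = 0.65820667
P = 11.5700 * 0.99501248 * 0.65820667 - 10.8300 * 1.00000000 * 0.58300375 = 1.2635

Answer: Price = 1.2635


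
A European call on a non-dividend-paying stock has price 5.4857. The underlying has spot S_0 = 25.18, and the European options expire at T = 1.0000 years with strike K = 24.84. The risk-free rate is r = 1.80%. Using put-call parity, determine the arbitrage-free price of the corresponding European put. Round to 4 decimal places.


Put-call parity: C - P = S_0 * exp(-qT) - K * exp(-rT).
S_0 * exp(-qT) = 25.1800 * 1.00000000 = 25.18000000
K * exp(-rT) = 24.8400 * 0.98216103 = 24.39688004
P = C - S*exp(-qT) + K*exp(-rT)
P = 5.4857 - 25.18000000 + 24.39688004 = 4.7026

Answer: Put price = 4.7026


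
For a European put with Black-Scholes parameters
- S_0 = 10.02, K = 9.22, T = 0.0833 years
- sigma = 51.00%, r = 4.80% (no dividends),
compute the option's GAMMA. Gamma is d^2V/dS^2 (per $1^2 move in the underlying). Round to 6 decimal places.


Answer: Gamma = 0.216679

Derivation:
d1 = 0.6660532567; d2 = 0.5188583859
phi(d1) = 0.3195786072; exp(-qT) = 1.0000000000; exp(-rT) = 0.9960095830
Gamma = exp(-qT) * phi(d1) / (S * sigma * sqrt(T)) = 1.0000000000 * 0.3195786072 / (10.0200 * 0.5100 * 0.2886173938) = 0.216679


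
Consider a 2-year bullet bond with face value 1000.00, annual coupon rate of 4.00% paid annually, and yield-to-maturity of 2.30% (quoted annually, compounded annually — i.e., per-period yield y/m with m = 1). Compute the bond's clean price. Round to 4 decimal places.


Answer: Price = 1032.8620

Derivation:
Coupon per period c = face * coupon_rate / m = 40.000000
Periods per year m = 1; per-period yield y/m = 0.023000
Number of cashflows N = 2
Cashflows (t years, CF_t, discount factor 1/(1+y/m)^(m*t), PV):
  t = 1.0000: CF_t = 40.000000, DF = 0.977517, PV = 39.100684
  t = 2.0000: CF_t = 1040.000000, DF = 0.955540, PV = 993.761281
Price P = sum_t PV_t = 1032.861966


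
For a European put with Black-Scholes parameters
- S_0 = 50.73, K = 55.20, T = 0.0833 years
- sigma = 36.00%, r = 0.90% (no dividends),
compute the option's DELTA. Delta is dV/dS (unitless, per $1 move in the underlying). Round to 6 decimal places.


d1 = -0.7535732175; d2 = -0.8574754793
phi(d1) = 0.3003295731; exp(-qT) = 1.0000000000; exp(-rT) = 0.9992505810
N(-d1) = 0.7744472343
Delta = -exp(-qT) * N(-d1) = -1.0000000000 * 0.7744472343 = -0.774447

Answer: Delta = -0.774447


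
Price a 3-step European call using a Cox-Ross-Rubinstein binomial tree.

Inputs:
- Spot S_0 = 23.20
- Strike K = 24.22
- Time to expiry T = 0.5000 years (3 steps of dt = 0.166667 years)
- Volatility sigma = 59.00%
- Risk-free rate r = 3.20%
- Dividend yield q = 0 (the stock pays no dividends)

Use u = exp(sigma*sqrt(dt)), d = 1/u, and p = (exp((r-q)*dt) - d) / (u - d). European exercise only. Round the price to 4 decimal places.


Answer: Price = V(0,0) = 3.8757

Derivation:
dt = T/N = 0.166667
u = exp(sigma*sqrt(dt)) = 1.272351; d = 1/u = 0.785947
p = (exp((r-q)*dt) - d) / (u - d) = 0.451067
Discount per step: exp(-r*dt) = 0.994681
Stock lattice S(k, i) with i counting down-moves:
  k=0: S(0,0) = 23.2000
  k=1: S(1,0) = 29.5185; S(1,1) = 18.2340
  k=2: S(2,0) = 37.5580; S(2,1) = 23.2000; S(2,2) = 14.3309
  k=3: S(3,0) = 47.7869; S(3,1) = 29.5185; S(3,2) = 18.2340; S(3,3) = 11.2633
Terminal payoffs V(N, i) = max(S_T - K, 0):
  V(3,0) = 23.566910; V(3,1) = 5.298547; V(3,2) = 0.000000; V(3,3) = 0.000000
Backward induction: V(k, i) = exp(-r*dt) * [p * V(k+1, i) + (1-p) * V(k+1, i+1)].
  V(2,0) = exp(-r*dt) * [p*23.566910 + (1-p)*5.298547] = 13.466787
  V(2,1) = exp(-r*dt) * [p*5.298547 + (1-p)*0.000000] = 2.377286
  V(2,2) = exp(-r*dt) * [p*0.000000 + (1-p)*0.000000] = 0.000000
  V(1,0) = exp(-r*dt) * [p*13.466787 + (1-p)*2.377286] = 7.340141
  V(1,1) = exp(-r*dt) * [p*2.377286 + (1-p)*0.000000] = 1.066612
  V(0,0) = exp(-r*dt) * [p*7.340141 + (1-p)*1.066612] = 3.875668


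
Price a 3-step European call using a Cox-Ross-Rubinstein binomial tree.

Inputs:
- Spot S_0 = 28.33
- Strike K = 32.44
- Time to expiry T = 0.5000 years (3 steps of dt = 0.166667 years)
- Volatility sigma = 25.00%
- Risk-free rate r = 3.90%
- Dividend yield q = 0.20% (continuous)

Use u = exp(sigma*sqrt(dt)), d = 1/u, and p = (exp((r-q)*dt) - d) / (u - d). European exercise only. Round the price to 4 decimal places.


dt = T/N = 0.166667
u = exp(sigma*sqrt(dt)) = 1.107452; d = 1/u = 0.902974
p = (exp((r-q)*dt) - d) / (u - d) = 0.504758
Discount per step: exp(-r*dt) = 0.993521
Stock lattice S(k, i) with i counting down-moves:
  k=0: S(0,0) = 28.3300
  k=1: S(1,0) = 31.3741; S(1,1) = 25.5812
  k=2: S(2,0) = 34.7453; S(2,1) = 28.3300; S(2,2) = 23.0992
  k=3: S(3,0) = 38.4788; S(3,1) = 31.3741; S(3,2) = 25.5812; S(3,3) = 20.8579
Terminal payoffs V(N, i) = max(S_T - K, 0):
  V(3,0) = 6.038804; V(3,1) = 0.000000; V(3,2) = 0.000000; V(3,3) = 0.000000
Backward induction: V(k, i) = exp(-r*dt) * [p * V(k+1, i) + (1-p) * V(k+1, i+1)].
  V(2,0) = exp(-r*dt) * [p*6.038804 + (1-p)*0.000000] = 3.028384
  V(2,1) = exp(-r*dt) * [p*0.000000 + (1-p)*0.000000] = 0.000000
  V(2,2) = exp(-r*dt) * [p*0.000000 + (1-p)*0.000000] = 0.000000
  V(1,0) = exp(-r*dt) * [p*3.028384 + (1-p)*0.000000] = 1.518697
  V(1,1) = exp(-r*dt) * [p*0.000000 + (1-p)*0.000000] = 0.000000
  V(0,0) = exp(-r*dt) * [p*1.518697 + (1-p)*0.000000] = 0.761607

Answer: Price = V(0,0) = 0.7616


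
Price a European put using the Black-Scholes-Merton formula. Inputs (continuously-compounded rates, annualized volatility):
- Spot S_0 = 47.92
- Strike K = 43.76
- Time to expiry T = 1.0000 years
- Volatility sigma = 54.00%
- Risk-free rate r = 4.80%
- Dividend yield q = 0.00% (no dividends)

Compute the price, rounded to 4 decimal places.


Answer: Price = 6.7382

Derivation:
d1 = (ln(S/K) + (r - q + 0.5*sigma^2) * T) / (sigma * sqrt(T)) = 0.52706073
d2 = d1 - sigma * sqrt(T) = -0.01293927
exp(-rT) = 0.95313379; exp(-qT) = 1.00000000
P = K * exp(-rT) * N(-d2) - S_0 * exp(-qT) * N(-d1)
N(-d1) = 0.29907571; N(-d2) = 0.50516188
P = 43.7600 * 0.95313379 * 0.50516188 - 47.9200 * 1.00000000 * 0.29907571 = 6.7382


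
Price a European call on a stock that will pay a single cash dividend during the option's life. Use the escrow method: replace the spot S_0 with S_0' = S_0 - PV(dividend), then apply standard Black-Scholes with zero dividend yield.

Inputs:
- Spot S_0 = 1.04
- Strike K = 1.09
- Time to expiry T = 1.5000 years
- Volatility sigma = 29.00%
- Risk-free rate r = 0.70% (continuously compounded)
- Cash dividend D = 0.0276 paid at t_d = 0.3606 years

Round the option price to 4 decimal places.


PV(D) = D * exp(-r * t_d) = 0.0276 * 0.99747898 = 0.02753042
S_0' = S_0 - PV(D) = 1.0400 - 0.02753042 = 1.01246958
d1 = (ln(S_0'/K) + (r + sigma^2/2)*T) / (sigma*sqrt(T)) = -0.00059188
d2 = d1 - sigma*sqrt(T) = -0.35576789
exp(-rT) = 0.98955493
N(d1) = 0.49976387; N(d2) = 0.36100720
C = S_0' * N(d1) - K * exp(-rT) * N(d2) = 1.01246958 * 0.49976387 - 1.0900 * 0.98955493 * 0.36100720 = 0.1166

Answer: Price = 0.1166


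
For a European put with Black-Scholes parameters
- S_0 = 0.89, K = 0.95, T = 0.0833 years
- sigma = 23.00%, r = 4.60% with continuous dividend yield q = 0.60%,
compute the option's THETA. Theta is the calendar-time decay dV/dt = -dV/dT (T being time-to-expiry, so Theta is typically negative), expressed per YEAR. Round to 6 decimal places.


Answer: Theta = -0.062456

Derivation:
d1 = -0.8994190647; d2 = -0.9658010653
phi(d1) = 0.2662243618; exp(-qT) = 0.9995003249; exp(-rT) = 0.9961755320
Theta = -S*exp(-qT)*phi(d1)*sigma/(2*sqrt(T)) + r*K*exp(-rT)*N(-d2) - q*S*exp(-qT)*N(-d1)
N(-d1) = 0.8157852559; N(-d2) = 0.8329281323; sqrt(T) = 0.2886173938
Term 1 = -0.8900 * 0.9995003249 * 0.2662243618 * 0.2300 / (2 * 0.2886173938) = -0.0943617704
Term 2 = 0.0460 * 0.9500 * 0.9961755320 * 0.8329281323 = 0.0362597527
Term 3 = -0.0060 * 0.8900 * 0.9995003249 * 0.8157852559 = -0.0043541165
Theta = -0.0943617704 + (0.0362597527) + (-0.0043541165) = -0.062456


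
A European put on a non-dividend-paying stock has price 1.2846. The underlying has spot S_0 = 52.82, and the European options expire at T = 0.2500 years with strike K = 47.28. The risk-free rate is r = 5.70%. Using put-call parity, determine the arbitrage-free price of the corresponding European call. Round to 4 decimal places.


Put-call parity: C - P = S_0 * exp(-qT) - K * exp(-rT).
S_0 * exp(-qT) = 52.8200 * 1.00000000 = 52.82000000
K * exp(-rT) = 47.2800 * 0.98585105 = 46.61103768
C = P + S*exp(-qT) - K*exp(-rT)
C = 1.2846 + 52.82000000 - 46.61103768 = 7.4936

Answer: Call price = 7.4936


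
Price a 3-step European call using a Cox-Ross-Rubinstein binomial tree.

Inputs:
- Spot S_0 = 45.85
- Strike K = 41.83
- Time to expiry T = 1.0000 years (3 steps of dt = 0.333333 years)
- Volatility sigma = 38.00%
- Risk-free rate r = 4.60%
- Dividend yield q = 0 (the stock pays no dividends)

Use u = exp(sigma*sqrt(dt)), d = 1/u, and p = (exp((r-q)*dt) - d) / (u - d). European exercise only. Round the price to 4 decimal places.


Answer: Price = V(0,0) = 10.1884

Derivation:
dt = T/N = 0.333333
u = exp(sigma*sqrt(dt)) = 1.245321; d = 1/u = 0.803006
p = (exp((r-q)*dt) - d) / (u - d) = 0.480304
Discount per step: exp(-r*dt) = 0.984784
Stock lattice S(k, i) with i counting down-moves:
  k=0: S(0,0) = 45.8500
  k=1: S(1,0) = 57.0980; S(1,1) = 36.8178
  k=2: S(2,0) = 71.1053; S(2,1) = 45.8500; S(2,2) = 29.5649
  k=3: S(3,0) = 88.5489; S(3,1) = 57.0980; S(3,2) = 36.8178; S(3,3) = 23.7408
Terminal payoffs V(N, i) = max(S_T - K, 0):
  V(3,0) = 46.718861; V(3,1) = 15.267955; V(3,2) = 0.000000; V(3,3) = 0.000000
Backward induction: V(k, i) = exp(-r*dt) * [p * V(k+1, i) + (1-p) * V(k+1, i+1)].
  V(2,0) = exp(-r*dt) * [p*46.718861 + (1-p)*15.267955] = 29.911767
  V(2,1) = exp(-r*dt) * [p*15.267955 + (1-p)*0.000000] = 7.221673
  V(2,2) = exp(-r*dt) * [p*0.000000 + (1-p)*0.000000] = 0.000000
  V(1,0) = exp(-r*dt) * [p*29.911767 + (1-p)*7.221673] = 17.844097
  V(1,1) = exp(-r*dt) * [p*7.221673 + (1-p)*0.000000] = 3.415818
  V(0,0) = exp(-r*dt) * [p*17.844097 + (1-p)*3.415818] = 10.188352


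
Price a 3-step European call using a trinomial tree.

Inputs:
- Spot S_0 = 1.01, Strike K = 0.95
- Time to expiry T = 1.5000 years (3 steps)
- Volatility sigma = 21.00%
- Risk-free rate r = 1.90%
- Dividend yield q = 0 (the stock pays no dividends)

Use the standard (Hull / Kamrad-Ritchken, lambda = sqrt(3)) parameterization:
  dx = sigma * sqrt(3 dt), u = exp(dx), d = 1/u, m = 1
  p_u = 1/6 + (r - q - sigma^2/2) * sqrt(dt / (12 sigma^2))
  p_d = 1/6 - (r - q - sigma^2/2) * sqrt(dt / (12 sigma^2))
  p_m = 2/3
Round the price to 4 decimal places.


dt = T/N = 0.500000; dx = sigma*sqrt(3*dt) = 0.257196
u = exp(dx) = 1.293299; d = 1/u = 0.773216
p_u = 0.163702, p_m = 0.666667, p_d = 0.169631
Discount per step: exp(-r*dt) = 0.990545
Stock lattice S(k, j) with j the centered position index:
  k=0: S(0,+0) = 1.0100
  k=1: S(1,-1) = 0.7809; S(1,+0) = 1.0100; S(1,+1) = 1.3062
  k=2: S(2,-2) = 0.6038; S(2,-1) = 0.7809; S(2,+0) = 1.0100; S(2,+1) = 1.3062; S(2,+2) = 1.6893
  k=3: S(3,-3) = 0.4669; S(3,-2) = 0.6038; S(3,-1) = 0.7809; S(3,+0) = 1.0100; S(3,+1) = 1.3062; S(3,+2) = 1.6893; S(3,+3) = 2.1848
Terminal payoffs V(N, j) = max(S_T - K, 0):
  V(3,-3) = 0.000000; V(3,-2) = 0.000000; V(3,-1) = 0.000000; V(3,+0) = 0.060000; V(3,+1) = 0.356232; V(3,+2) = 0.739349; V(3,+3) = 1.234833
Backward induction: V(k, j) = exp(-r*dt) * [p_u * V(k+1, j+1) + p_m * V(k+1, j) + p_d * V(k+1, j-1)]
  V(2,-2) = exp(-r*dt) * [p_u*0.000000 + p_m*0.000000 + p_d*0.000000] = 0.000000
  V(2,-1) = exp(-r*dt) * [p_u*0.060000 + p_m*0.000000 + p_d*0.000000] = 0.009729
  V(2,+0) = exp(-r*dt) * [p_u*0.356232 + p_m*0.060000 + p_d*0.000000] = 0.097386
  V(2,+1) = exp(-r*dt) * [p_u*0.739349 + p_m*0.356232 + p_d*0.060000] = 0.365213
  V(2,+2) = exp(-r*dt) * [p_u*1.234833 + p_m*0.739349 + p_d*0.356232] = 0.748329
  V(1,-1) = exp(-r*dt) * [p_u*0.097386 + p_m*0.009729 + p_d*0.000000] = 0.022216
  V(1,+0) = exp(-r*dt) * [p_u*0.365213 + p_m*0.097386 + p_d*0.009729] = 0.125166
  V(1,+1) = exp(-r*dt) * [p_u*0.748329 + p_m*0.365213 + p_d*0.097386] = 0.378881
  V(0,+0) = exp(-r*dt) * [p_u*0.378881 + p_m*0.125166 + p_d*0.022216] = 0.147825

Answer: Price = V(0,0) = 0.1478


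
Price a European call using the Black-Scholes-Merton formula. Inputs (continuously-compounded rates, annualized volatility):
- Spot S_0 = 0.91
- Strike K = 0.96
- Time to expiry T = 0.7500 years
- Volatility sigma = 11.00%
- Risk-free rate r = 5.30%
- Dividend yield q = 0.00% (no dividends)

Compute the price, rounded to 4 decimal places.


Answer: Price = 0.0289

Derivation:
d1 = (ln(S/K) + (r - q + 0.5*sigma^2) * T) / (sigma * sqrt(T)) = -0.09658739
d2 = d1 - sigma * sqrt(T) = -0.19185019
exp(-rT) = 0.96102967; exp(-qT) = 1.00000000
C = S_0 * exp(-qT) * N(d1) - K * exp(-rT) * N(d2)
N(d1) = 0.46152703; N(d2) = 0.42392978
C = 0.9100 * 1.00000000 * 0.46152703 - 0.9600 * 0.96102967 * 0.42392978 = 0.0289


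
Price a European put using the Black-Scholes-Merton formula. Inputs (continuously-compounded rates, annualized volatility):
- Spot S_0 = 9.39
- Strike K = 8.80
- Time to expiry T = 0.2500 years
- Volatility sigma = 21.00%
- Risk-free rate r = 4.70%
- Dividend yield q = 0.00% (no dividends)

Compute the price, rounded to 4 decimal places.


Answer: Price = 0.1287

Derivation:
d1 = (ln(S/K) + (r - q + 0.5*sigma^2) * T) / (sigma * sqrt(T)) = 0.78243878
d2 = d1 - sigma * sqrt(T) = 0.67743878
exp(-rT) = 0.98831876; exp(-qT) = 1.00000000
P = K * exp(-rT) * N(-d2) - S_0 * exp(-qT) * N(-d1)
N(-d1) = 0.21697838; N(-d2) = 0.24906380
P = 8.8000 * 0.98831876 * 0.24906380 - 9.3900 * 1.00000000 * 0.21697838 = 0.1287


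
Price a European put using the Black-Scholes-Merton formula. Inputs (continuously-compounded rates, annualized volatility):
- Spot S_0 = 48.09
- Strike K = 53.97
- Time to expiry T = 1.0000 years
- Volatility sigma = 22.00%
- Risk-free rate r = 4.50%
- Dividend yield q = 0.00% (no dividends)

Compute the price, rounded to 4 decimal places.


Answer: Price = 6.3387

Derivation:
d1 = (ln(S/K) + (r - q + 0.5*sigma^2) * T) / (sigma * sqrt(T)) = -0.20979128
d2 = d1 - sigma * sqrt(T) = -0.42979128
exp(-rT) = 0.95599748; exp(-qT) = 1.00000000
P = K * exp(-rT) * N(-d2) - S_0 * exp(-qT) * N(-d1)
N(-d1) = 0.58308471; N(-d2) = 0.66632626
P = 53.9700 * 0.95599748 * 0.66632626 - 48.0900 * 1.00000000 * 0.58308471 = 6.3387


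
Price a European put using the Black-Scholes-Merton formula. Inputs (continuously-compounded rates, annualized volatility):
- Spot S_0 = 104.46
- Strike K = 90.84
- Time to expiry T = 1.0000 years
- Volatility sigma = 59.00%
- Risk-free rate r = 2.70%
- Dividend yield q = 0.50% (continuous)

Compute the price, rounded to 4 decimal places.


d1 = (ln(S/K) + (r - q + 0.5*sigma^2) * T) / (sigma * sqrt(T)) = 0.56907543
d2 = d1 - sigma * sqrt(T) = -0.02092457
exp(-rT) = 0.97336124; exp(-qT) = 0.99501248
P = K * exp(-rT) * N(-d2) - S_0 * exp(-qT) * N(-d1)
N(-d1) = 0.28465247; N(-d2) = 0.50834709
P = 90.8400 * 0.97336124 * 0.50834709 - 104.4600 * 0.99501248 * 0.28465247 = 15.3616

Answer: Price = 15.3616


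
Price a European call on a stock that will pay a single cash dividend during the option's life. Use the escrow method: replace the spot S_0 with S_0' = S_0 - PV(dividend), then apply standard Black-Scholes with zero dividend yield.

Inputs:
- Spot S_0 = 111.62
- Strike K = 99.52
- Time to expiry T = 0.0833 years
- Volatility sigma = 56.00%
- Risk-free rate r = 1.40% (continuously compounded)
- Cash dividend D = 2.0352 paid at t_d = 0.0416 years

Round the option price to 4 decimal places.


PV(D) = D * exp(-r * t_d) = 2.0352 * 0.99941777 = 2.03401504
S_0' = S_0 - PV(D) = 111.6200 - 2.03401504 = 109.58598496
d1 = (ln(S_0'/K) + (r + sigma^2/2)*T) / (sigma*sqrt(T)) = 0.68416394
d2 = d1 - sigma*sqrt(T) = 0.52253820
exp(-rT) = 0.99883448
N(d1) = 0.75306417; N(d2) = 0.69935217
C = S_0' * N(d1) - K * exp(-rT) * N(d2) = 109.58598496 * 0.75306417 - 99.5200 * 0.99883448 * 0.69935217 = 13.0069

Answer: Price = 13.0069


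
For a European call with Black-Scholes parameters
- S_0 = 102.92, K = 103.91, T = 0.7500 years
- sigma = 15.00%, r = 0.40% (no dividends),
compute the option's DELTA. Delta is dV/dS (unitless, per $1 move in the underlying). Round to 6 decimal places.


d1 = 0.0143517541; d2 = -0.1155520564
phi(d1) = 0.3989011969; exp(-qT) = 1.0000000000; exp(-rT) = 0.9970044955
N(d1) = 0.5057253250
Delta = exp(-qT) * N(d1) = 1.0000000000 * 0.5057253250 = 0.505725

Answer: Delta = 0.505725


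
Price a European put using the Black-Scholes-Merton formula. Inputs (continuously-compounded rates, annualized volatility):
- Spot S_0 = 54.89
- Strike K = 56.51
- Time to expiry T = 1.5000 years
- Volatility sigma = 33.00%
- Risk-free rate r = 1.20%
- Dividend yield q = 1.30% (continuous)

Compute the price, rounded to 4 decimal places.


Answer: Price = 9.6153

Derivation:
d1 = (ln(S/K) + (r - q + 0.5*sigma^2) * T) / (sigma * sqrt(T)) = 0.12640498
d2 = d1 - sigma * sqrt(T) = -0.27776083
exp(-rT) = 0.98216103; exp(-qT) = 0.98068890
P = K * exp(-rT) * N(-d2) - S_0 * exp(-qT) * N(-d1)
N(-d1) = 0.44970568; N(-d2) = 0.60940202
P = 56.5100 * 0.98216103 * 0.60940202 - 54.8900 * 0.98068890 * 0.44970568 = 9.6153


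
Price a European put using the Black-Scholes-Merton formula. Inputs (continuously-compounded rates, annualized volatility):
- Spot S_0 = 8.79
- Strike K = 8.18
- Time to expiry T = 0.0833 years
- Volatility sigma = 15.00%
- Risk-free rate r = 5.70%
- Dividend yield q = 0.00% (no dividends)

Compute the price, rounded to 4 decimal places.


Answer: Price = 0.0056

Derivation:
d1 = (ln(S/K) + (r - q + 0.5*sigma^2) * T) / (sigma * sqrt(T)) = 1.79263361
d2 = d1 - sigma * sqrt(T) = 1.74934100
exp(-rT) = 0.99526315; exp(-qT) = 1.00000000
P = K * exp(-rT) * N(-d2) - S_0 * exp(-qT) * N(-d1)
N(-d1) = 0.03651576; N(-d2) = 0.04011605
P = 8.1800 * 0.99526315 * 0.04011605 - 8.7900 * 1.00000000 * 0.03651576 = 0.0056


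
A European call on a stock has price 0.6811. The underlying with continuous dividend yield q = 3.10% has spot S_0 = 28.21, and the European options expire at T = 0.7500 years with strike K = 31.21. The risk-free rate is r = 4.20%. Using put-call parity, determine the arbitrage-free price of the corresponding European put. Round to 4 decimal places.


Put-call parity: C - P = S_0 * exp(-qT) - K * exp(-rT).
S_0 * exp(-qT) = 28.2100 * 0.97701820 = 27.56168339
K * exp(-rT) = 31.2100 * 0.96899096 = 30.24220775
P = C - S*exp(-qT) + K*exp(-rT)
P = 0.6811 - 27.56168339 + 30.24220775 = 3.3616

Answer: Put price = 3.3616


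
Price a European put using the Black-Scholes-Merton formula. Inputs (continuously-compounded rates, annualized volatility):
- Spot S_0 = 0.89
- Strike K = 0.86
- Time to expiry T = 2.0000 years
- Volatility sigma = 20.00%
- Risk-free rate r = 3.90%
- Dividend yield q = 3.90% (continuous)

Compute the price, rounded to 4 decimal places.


d1 = (ln(S/K) + (r - q + 0.5*sigma^2) * T) / (sigma * sqrt(T)) = 0.26265154
d2 = d1 - sigma * sqrt(T) = -0.02019117
exp(-rT) = 0.92496443; exp(-qT) = 0.92496443
P = K * exp(-rT) * N(-d2) - S_0 * exp(-qT) * N(-d1)
N(-d1) = 0.39640959; N(-d2) = 0.50805457
P = 0.8600 * 0.92496443 * 0.50805457 - 0.8900 * 0.92496443 * 0.39640959 = 0.0778

Answer: Price = 0.0778


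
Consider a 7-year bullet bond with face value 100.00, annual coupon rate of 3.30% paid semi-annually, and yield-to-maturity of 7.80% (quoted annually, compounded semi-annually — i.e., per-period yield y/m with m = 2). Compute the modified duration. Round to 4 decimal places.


Answer: Modified duration = 5.9472

Derivation:
Coupon per period c = face * coupon_rate / m = 1.650000
Periods per year m = 2; per-period yield y/m = 0.039000
Number of cashflows N = 14
Cashflows (t years, CF_t, discount factor 1/(1+y/m)^(m*t), PV):
  t = 0.5000: CF_t = 1.650000, DF = 0.962464, PV = 1.588065
  t = 1.0000: CF_t = 1.650000, DF = 0.926337, PV = 1.528456
  t = 1.5000: CF_t = 1.650000, DF = 0.891566, PV = 1.471083
  t = 2.0000: CF_t = 1.650000, DF = 0.858100, PV = 1.415865
  t = 2.5000: CF_t = 1.650000, DF = 0.825890, PV = 1.362719
  t = 3.0000: CF_t = 1.650000, DF = 0.794889, PV = 1.311568
  t = 3.5000: CF_t = 1.650000, DF = 0.765052, PV = 1.262336
  t = 4.0000: CF_t = 1.650000, DF = 0.736335, PV = 1.214953
  t = 4.5000: CF_t = 1.650000, DF = 0.708696, PV = 1.169349
  t = 5.0000: CF_t = 1.650000, DF = 0.682094, PV = 1.125456
  t = 5.5000: CF_t = 1.650000, DF = 0.656491, PV = 1.083211
  t = 6.0000: CF_t = 1.650000, DF = 0.631849, PV = 1.042551
  t = 6.5000: CF_t = 1.650000, DF = 0.608132, PV = 1.003418
  t = 7.0000: CF_t = 101.650000, DF = 0.585305, PV = 59.496267
Price P = sum_t PV_t = 76.075296
First compute Macaulay numerator sum_t t * PV_t:
  t * PV_t at t = 0.5000: 0.794033
  t * PV_t at t = 1.0000: 1.528456
  t * PV_t at t = 1.5000: 2.206625
  t * PV_t at t = 2.0000: 2.831729
  t * PV_t at t = 2.5000: 3.406797
  t * PV_t at t = 3.0000: 3.934703
  t * PV_t at t = 3.5000: 4.418177
  t * PV_t at t = 4.0000: 4.859813
  t * PV_t at t = 4.5000: 5.262069
  t * PV_t at t = 5.0000: 5.627279
  t * PV_t at t = 5.5000: 5.957659
  t * PV_t at t = 6.0000: 6.255307
  t * PV_t at t = 6.5000: 6.522216
  t * PV_t at t = 7.0000: 416.473869
Macaulay duration D = 470.078731 / 76.075296 = 6.179125
Modified duration = D / (1 + y/m) = 6.179125 / (1 + 0.039000) = 5.947184
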